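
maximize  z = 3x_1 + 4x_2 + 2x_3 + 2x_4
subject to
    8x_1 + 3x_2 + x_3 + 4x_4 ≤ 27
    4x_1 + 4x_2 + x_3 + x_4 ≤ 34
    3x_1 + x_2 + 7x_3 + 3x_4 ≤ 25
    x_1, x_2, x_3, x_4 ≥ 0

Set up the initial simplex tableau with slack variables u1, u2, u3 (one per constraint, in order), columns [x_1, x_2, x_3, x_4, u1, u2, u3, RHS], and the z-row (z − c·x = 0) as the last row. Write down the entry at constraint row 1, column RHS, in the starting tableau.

27

The RHS of constraint 1 is b_1 = 27.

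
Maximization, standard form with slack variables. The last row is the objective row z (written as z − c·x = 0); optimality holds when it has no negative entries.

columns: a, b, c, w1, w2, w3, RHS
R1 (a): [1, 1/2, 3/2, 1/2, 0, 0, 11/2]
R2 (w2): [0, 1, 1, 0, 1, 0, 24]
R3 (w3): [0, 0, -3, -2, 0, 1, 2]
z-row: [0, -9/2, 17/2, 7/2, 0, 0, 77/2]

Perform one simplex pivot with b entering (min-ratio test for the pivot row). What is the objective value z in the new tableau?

88

Ratio test on column b — row 1: (11/2)/(1/2) = 11; row 2: 24/1 = 24; row 3: entry 0 ≤ 0. Minimum is 11 at row 1 (a leaves); pivot element 1/2.
Pivot on row 1; the z-row RHS becomes 77/2 − (-9/2)·11 = 88.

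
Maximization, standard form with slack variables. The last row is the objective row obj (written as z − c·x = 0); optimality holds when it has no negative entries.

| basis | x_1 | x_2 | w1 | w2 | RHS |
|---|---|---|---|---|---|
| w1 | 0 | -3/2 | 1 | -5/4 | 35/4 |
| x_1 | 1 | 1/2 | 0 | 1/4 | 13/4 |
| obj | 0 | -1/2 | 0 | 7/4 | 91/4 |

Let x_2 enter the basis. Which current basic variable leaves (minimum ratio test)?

Column x_2 entries and ratios — w1: -3/2 ≤ 0, skip; x_1: (13/4)/(1/2) = 13/2.
Smallest ratio is 13/2 in the row of x_1, so x_1 leaves.

x_1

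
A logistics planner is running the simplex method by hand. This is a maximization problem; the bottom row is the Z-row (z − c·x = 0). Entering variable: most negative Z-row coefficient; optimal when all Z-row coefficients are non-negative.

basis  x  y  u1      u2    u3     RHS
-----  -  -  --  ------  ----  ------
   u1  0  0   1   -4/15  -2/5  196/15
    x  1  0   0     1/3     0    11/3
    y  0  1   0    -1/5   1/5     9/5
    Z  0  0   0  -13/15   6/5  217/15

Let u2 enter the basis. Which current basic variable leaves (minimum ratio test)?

Column u2 entries and ratios — u1: -4/15 ≤ 0, skip; x: (11/3)/(1/3) = 11; y: -1/5 ≤ 0, skip.
Smallest ratio is 11 in the row of x, so x leaves.

x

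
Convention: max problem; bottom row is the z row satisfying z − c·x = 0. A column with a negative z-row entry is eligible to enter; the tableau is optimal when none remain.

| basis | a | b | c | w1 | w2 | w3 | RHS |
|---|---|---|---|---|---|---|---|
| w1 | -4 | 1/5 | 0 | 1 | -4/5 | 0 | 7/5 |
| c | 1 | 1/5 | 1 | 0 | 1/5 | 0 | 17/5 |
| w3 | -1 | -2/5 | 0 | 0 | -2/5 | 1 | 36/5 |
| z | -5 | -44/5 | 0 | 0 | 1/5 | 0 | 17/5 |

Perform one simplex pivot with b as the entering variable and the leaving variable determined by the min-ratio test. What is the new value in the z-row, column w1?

44

Ratio test on column b — row 1: (7/5)/(1/5) = 7; row 2: (17/5)/(1/5) = 17; row 3: entry -2/5 ≤ 0. Minimum is 7 at row 1 (w1 leaves); pivot element 1/5.
Divide row 1 by 1/5; eliminate column b from the other rows.
z-row update in column w1: 0 − (-44/5)·5 = 44.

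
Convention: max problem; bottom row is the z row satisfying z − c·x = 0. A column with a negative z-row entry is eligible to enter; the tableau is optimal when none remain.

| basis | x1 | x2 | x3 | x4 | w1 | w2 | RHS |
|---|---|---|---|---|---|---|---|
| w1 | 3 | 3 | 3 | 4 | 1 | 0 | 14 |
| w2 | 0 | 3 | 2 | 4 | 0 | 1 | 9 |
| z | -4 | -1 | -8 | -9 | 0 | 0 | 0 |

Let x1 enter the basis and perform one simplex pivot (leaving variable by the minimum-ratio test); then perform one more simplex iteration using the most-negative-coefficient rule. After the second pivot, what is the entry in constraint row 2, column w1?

Ratio test on column x1 — row 1: 14/3 = 14/3; row 2: entry 0 ≤ 0. Minimum is 14/3 at row 1 (w1 leaves); pivot element 3.
Divide row 1 by 3; eliminate column x1 from the other rows.
Second iteration: most negative z-row entry is -4 in column x3, so x3 enters.
Ratio test on column x3 — row 1: (14/3)/1 = 14/3; row 2: 9/2 = 9/2. Minimum is 9/2 at row 2 (w2 leaves); pivot element 2.
Divide row 2 by 2; eliminate column x3 from the other rows.
After both pivots, the entry at constraint row 2, column w1 is 0.

0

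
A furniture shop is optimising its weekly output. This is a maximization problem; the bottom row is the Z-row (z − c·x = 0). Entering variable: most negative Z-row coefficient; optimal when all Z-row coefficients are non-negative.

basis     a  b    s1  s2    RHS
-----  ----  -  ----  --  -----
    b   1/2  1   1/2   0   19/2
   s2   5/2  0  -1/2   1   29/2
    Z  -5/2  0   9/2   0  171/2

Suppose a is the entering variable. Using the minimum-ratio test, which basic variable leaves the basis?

Column a entries and ratios — b: (19/2)/(1/2) = 19; s2: (29/2)/(5/2) = 29/5.
Smallest ratio is 29/5 in the row of s2, so s2 leaves.

s2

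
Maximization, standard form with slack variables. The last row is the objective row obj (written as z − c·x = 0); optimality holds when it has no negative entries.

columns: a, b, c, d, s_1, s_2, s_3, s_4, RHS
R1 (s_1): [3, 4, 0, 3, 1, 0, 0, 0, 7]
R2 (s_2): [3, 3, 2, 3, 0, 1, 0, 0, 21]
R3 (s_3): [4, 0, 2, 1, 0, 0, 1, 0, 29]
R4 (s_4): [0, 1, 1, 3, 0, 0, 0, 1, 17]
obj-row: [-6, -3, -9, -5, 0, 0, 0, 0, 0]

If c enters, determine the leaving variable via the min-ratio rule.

s_2

Column c entries and ratios — s_1: 0 ≤ 0, skip; s_2: 21/2 = 21/2; s_3: 29/2 = 29/2; s_4: 17/1 = 17.
Smallest ratio is 21/2 in the row of s_2, so s_2 leaves.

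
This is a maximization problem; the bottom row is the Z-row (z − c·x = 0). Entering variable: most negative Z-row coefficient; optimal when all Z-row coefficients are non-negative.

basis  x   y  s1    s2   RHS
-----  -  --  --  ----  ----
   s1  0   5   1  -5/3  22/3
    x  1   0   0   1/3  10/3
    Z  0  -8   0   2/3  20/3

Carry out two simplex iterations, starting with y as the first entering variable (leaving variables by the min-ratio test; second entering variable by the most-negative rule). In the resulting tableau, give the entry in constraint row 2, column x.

Ratio test on column y — row 1: (22/3)/5 = 22/15; row 2: entry 0 ≤ 0. Minimum is 22/15 at row 1 (s1 leaves); pivot element 5.
Divide row 1 by 5; eliminate column y from the other rows.
Second iteration: most negative Z-row entry is -2 in column s2, so s2 enters.
Ratio test on column s2 — row 1: entry -1/3 ≤ 0; row 2: (10/3)/(1/3) = 10. Minimum is 10 at row 2 (x leaves); pivot element 1/3.
Divide row 2 by 1/3; eliminate column s2 from the other rows.
After both pivots, the entry at constraint row 2, column x is 3.

3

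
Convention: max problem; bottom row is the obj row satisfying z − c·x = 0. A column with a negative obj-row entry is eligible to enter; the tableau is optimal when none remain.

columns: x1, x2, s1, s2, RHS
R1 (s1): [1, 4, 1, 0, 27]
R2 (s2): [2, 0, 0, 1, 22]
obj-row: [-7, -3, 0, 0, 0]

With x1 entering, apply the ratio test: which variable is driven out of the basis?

s2

Column x1 entries and ratios — s1: 27/1 = 27; s2: 22/2 = 11.
Smallest ratio is 11 in the row of s2, so s2 leaves.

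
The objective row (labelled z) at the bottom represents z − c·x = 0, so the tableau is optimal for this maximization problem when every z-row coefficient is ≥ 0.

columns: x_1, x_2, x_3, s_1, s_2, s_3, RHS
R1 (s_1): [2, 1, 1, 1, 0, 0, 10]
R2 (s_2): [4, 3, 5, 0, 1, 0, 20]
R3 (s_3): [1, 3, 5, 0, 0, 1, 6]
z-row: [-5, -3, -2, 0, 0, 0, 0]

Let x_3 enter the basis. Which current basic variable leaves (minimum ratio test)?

Column x_3 entries and ratios — s_1: 10/1 = 10; s_2: 20/5 = 4; s_3: 6/5 = 6/5.
Smallest ratio is 6/5 in the row of s_3, so s_3 leaves.

s_3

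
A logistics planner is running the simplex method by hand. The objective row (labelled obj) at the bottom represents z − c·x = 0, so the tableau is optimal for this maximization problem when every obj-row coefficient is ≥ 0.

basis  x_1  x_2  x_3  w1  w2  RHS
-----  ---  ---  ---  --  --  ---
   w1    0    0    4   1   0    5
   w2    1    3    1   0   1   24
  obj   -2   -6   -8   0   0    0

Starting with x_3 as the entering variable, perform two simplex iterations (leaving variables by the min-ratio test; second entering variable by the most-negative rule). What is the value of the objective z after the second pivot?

111/2

Ratio test on column x_3 — row 1: 5/4 = 5/4; row 2: 24/1 = 24. Minimum is 5/4 at row 1 (w1 leaves); pivot element 4.
Pivot on row 1; the obj-row RHS becomes 0 − (-8)·(5/4) = 10.
Next entering variable (most negative obj-row entry -6): x_2.
Ratio test on column x_2 — row 1: entry 0 ≤ 0; row 2: (91/4)/3 = 91/12. Minimum is 91/12 at row 2 (w2 leaves); pivot element 3.
After the second pivot the obj-row RHS is 10 − (-6)·(91/12) = 111/2.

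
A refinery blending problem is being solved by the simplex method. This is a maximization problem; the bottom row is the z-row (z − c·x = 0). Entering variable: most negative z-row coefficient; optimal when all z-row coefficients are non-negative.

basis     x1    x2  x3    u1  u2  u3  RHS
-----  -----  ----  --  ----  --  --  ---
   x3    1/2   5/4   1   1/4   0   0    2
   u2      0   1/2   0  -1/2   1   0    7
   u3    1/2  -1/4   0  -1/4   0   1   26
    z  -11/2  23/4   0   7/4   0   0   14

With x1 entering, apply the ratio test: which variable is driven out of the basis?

Column x1 entries and ratios — x3: 2/(1/2) = 4; u2: 0 ≤ 0, skip; u3: 26/(1/2) = 52.
Smallest ratio is 4 in the row of x3, so x3 leaves.

x3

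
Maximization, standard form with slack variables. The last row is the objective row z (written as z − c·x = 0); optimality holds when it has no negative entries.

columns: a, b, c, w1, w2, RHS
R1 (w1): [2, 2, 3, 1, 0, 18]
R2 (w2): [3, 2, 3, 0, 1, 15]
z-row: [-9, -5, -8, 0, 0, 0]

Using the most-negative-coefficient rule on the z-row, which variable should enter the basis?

a

Negative z-row entries: a: -9, b: -5, c: -8.
The most negative is -9 in column a, so a enters.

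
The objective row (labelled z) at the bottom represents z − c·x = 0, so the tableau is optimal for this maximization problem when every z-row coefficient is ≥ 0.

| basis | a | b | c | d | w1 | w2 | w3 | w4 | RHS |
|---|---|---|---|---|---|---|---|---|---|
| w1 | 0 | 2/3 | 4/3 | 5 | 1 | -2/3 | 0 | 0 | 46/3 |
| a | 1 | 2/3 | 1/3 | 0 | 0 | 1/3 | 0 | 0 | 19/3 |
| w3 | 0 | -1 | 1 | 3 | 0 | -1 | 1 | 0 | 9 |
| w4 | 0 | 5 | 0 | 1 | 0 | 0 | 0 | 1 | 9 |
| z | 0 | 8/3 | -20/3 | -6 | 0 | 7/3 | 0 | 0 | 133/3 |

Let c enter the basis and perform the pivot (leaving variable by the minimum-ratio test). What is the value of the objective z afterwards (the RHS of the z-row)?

313/3

Ratio test on column c — row 1: (46/3)/(4/3) = 23/2; row 2: (19/3)/(1/3) = 19; row 3: 9/1 = 9; row 4: entry 0 ≤ 0. Minimum is 9 at row 3 (w3 leaves); pivot element 1.
Pivot on row 3; the z-row RHS becomes 133/3 − (-20/3)·9 = 313/3.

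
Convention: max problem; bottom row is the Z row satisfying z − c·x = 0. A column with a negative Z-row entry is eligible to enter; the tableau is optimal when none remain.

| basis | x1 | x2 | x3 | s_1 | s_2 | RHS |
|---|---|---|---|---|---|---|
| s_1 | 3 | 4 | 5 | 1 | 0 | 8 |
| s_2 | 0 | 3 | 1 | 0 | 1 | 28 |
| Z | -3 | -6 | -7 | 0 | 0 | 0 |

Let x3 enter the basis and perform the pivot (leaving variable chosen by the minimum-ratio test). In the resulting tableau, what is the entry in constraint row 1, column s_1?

Ratio test on column x3 — row 1: 8/5 = 8/5; row 2: 28/1 = 28. Minimum is 8/5 at row 1 (s_1 leaves); pivot element 5.
Divide row 1 by 5; eliminate column x3 from the other rows.
In the new row 1, the s_1 entry is the old entry divided by the pivot: 1/5 = 1/5.

1/5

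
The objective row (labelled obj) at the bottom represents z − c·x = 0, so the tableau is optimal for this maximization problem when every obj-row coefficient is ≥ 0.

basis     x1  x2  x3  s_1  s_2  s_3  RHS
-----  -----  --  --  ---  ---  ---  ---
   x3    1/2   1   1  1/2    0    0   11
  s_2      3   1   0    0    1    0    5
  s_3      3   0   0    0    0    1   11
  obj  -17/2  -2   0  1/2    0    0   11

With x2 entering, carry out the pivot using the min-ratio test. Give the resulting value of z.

Ratio test on column x2 — row 1: 11/1 = 11; row 2: 5/1 = 5; row 3: entry 0 ≤ 0. Minimum is 5 at row 2 (s_2 leaves); pivot element 1.
Pivot on row 2; the obj-row RHS becomes 11 − (-2)·5 = 21.

21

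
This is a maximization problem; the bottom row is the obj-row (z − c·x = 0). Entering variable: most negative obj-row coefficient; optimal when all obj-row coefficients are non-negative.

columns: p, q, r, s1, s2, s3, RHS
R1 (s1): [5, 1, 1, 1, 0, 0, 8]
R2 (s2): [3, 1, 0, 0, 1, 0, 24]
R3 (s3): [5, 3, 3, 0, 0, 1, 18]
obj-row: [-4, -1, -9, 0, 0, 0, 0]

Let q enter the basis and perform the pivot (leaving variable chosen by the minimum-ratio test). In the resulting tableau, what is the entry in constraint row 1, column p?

Ratio test on column q — row 1: 8/1 = 8; row 2: 24/1 = 24; row 3: 18/3 = 6. Minimum is 6 at row 3 (s3 leaves); pivot element 3.
Divide row 3 by 3; eliminate column q from the other rows.
Row 1 update in column p: 5 − 1·(5/3) = 10/3.

10/3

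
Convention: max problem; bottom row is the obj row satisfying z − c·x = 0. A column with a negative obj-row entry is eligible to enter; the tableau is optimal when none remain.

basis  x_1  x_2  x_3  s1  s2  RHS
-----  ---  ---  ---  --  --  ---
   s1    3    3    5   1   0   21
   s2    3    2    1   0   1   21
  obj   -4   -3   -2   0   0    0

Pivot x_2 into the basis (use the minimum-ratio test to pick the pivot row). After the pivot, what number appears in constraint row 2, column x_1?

Ratio test on column x_2 — row 1: 21/3 = 7; row 2: 21/2 = 21/2. Minimum is 7 at row 1 (s1 leaves); pivot element 3.
Divide row 1 by 3; eliminate column x_2 from the other rows.
Row 2 update in column x_1: 3 − 2·1 = 1.

1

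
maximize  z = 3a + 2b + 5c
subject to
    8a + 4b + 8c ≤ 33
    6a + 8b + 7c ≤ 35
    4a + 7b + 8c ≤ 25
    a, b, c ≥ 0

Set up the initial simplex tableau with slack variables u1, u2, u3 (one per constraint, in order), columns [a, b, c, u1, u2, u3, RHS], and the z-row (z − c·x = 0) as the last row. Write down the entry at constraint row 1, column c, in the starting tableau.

Constraint 1 has coefficient 8 on c.

8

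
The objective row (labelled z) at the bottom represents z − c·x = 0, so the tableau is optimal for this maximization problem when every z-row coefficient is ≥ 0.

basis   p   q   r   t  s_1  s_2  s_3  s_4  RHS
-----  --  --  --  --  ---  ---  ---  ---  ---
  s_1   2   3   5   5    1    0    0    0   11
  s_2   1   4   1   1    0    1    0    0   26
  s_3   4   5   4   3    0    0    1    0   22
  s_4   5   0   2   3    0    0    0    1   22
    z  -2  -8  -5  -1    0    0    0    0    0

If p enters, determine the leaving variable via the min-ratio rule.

Column p entries and ratios — s_1: 11/2 = 11/2; s_2: 26/1 = 26; s_3: 22/4 = 11/2; s_4: 22/5 = 22/5.
Smallest ratio is 22/5 in the row of s_4, so s_4 leaves.

s_4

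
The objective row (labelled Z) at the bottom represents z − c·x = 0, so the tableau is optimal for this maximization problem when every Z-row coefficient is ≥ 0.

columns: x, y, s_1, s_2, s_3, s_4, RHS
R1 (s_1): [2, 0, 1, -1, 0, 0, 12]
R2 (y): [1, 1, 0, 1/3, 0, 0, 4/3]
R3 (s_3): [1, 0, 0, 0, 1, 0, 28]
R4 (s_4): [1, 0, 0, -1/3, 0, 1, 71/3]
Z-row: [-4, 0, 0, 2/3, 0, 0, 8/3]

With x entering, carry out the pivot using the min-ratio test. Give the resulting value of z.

8

Ratio test on column x — row 1: 12/2 = 6; row 2: (4/3)/1 = 4/3; row 3: 28/1 = 28; row 4: (71/3)/1 = 71/3. Minimum is 4/3 at row 2 (y leaves); pivot element 1.
Pivot on row 2; the Z-row RHS becomes 8/3 − (-4)·(4/3) = 8.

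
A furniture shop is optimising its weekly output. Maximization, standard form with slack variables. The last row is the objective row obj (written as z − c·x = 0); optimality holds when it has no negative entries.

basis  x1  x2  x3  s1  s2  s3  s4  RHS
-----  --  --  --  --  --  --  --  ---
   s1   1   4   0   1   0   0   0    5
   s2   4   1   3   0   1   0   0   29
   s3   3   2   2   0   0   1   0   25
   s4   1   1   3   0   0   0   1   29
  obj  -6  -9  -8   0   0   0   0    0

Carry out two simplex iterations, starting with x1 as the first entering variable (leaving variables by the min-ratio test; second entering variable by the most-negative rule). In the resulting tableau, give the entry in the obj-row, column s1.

Ratio test on column x1 — row 1: 5/1 = 5; row 2: 29/4 = 29/4; row 3: 25/3 = 25/3; row 4: 29/1 = 29. Minimum is 5 at row 1 (s1 leaves); pivot element 1.
Divide row 1 by 1; eliminate column x1 from the other rows.
Second iteration: most negative obj-row entry is -8 in column x3, so x3 enters.
Ratio test on column x3 — row 1: entry 0 ≤ 0; row 2: 9/3 = 3; row 3: 10/2 = 5; row 4: 24/3 = 8. Minimum is 3 at row 2 (s2 leaves); pivot element 3.
Divide row 2 by 3; eliminate column x3 from the other rows.
After both pivots, the entry at the obj-row, column s1 is -14/3.

-14/3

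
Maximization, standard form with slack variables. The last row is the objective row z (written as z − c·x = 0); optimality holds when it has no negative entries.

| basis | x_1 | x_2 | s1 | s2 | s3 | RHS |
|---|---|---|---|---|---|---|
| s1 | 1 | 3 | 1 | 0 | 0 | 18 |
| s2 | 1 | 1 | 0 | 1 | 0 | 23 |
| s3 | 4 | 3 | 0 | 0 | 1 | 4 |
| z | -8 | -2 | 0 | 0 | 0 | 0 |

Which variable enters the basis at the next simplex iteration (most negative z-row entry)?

x_1

Negative z-row entries: x_1: -8, x_2: -2.
The most negative is -8 in column x_1, so x_1 enters.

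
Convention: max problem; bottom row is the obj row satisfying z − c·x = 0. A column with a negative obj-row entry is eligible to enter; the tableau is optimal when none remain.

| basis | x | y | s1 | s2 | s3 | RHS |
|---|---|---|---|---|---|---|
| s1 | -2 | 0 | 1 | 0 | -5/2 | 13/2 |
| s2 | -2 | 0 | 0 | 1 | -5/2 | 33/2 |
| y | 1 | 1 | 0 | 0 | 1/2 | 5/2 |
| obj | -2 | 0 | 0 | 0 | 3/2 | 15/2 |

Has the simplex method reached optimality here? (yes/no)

no

The obj-row has a negative entry -2 in column x, so it is not optimal.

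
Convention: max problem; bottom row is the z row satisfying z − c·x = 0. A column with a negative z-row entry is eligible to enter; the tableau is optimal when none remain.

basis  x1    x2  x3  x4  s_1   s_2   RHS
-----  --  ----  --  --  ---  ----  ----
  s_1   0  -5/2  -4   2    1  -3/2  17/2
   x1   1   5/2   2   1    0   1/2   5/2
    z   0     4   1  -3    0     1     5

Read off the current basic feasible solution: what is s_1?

s_1 is basic (row 1); its value is the RHS of that row, 17/2.

17/2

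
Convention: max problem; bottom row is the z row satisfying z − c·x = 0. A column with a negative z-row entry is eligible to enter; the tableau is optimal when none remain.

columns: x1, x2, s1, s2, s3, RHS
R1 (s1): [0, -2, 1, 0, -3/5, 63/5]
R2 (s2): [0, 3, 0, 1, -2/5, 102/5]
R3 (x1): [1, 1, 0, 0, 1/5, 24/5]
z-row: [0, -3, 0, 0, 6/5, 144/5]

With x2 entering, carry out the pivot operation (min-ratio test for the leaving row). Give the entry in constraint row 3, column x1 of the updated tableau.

1

Ratio test on column x2 — row 1: entry -2 ≤ 0; row 2: (102/5)/3 = 34/5; row 3: (24/5)/1 = 24/5. Minimum is 24/5 at row 3 (x1 leaves); pivot element 1.
Divide row 3 by 1; eliminate column x2 from the other rows.
In the new row 3, the x1 entry is the old entry divided by the pivot: 1/1 = 1.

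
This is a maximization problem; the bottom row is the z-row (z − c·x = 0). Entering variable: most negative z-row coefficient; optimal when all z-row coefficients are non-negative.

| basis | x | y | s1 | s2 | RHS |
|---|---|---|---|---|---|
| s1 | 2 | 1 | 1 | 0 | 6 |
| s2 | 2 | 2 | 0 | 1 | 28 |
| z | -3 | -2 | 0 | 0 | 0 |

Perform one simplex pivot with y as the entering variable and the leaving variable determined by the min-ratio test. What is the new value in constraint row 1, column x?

2

Ratio test on column y — row 1: 6/1 = 6; row 2: 28/2 = 14. Minimum is 6 at row 1 (s1 leaves); pivot element 1.
Divide row 1 by 1; eliminate column y from the other rows.
In the new row 1, the x entry is the old entry divided by the pivot: 2/1 = 2.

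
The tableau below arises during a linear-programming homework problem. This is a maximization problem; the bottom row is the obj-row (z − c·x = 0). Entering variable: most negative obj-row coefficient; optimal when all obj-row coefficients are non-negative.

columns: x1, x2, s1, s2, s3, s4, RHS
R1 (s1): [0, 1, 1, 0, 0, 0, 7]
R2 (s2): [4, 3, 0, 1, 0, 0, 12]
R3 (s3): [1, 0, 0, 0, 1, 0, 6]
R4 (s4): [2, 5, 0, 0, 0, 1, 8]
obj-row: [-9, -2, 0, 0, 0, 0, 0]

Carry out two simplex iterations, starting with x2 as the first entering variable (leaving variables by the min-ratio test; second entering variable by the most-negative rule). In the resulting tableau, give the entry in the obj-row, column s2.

41/14

Ratio test on column x2 — row 1: 7/1 = 7; row 2: 12/3 = 4; row 3: entry 0 ≤ 0; row 4: 8/5 = 8/5. Minimum is 8/5 at row 4 (s4 leaves); pivot element 5.
Divide row 4 by 5; eliminate column x2 from the other rows.
Second iteration: most negative obj-row entry is -41/5 in column x1, so x1 enters.
Ratio test on column x1 — row 1: entry -2/5 ≤ 0; row 2: (36/5)/(14/5) = 18/7; row 3: 6/1 = 6; row 4: (8/5)/(2/5) = 4. Minimum is 18/7 at row 2 (s2 leaves); pivot element 14/5.
Divide row 2 by 14/5; eliminate column x1 from the other rows.
After both pivots, the entry at the obj-row, column s2 is 41/14.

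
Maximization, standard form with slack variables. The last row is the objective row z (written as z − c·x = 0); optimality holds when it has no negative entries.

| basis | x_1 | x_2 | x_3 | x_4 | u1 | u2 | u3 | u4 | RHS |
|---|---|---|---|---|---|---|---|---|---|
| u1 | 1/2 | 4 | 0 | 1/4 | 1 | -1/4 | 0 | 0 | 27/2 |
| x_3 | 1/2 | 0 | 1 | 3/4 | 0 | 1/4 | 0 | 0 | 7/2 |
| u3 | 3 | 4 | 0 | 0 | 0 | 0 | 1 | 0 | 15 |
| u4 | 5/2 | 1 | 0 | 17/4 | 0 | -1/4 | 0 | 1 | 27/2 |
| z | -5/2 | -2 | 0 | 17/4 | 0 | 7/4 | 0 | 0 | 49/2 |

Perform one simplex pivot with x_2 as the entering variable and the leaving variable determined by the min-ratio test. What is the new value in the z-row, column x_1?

Ratio test on column x_2 — row 1: (27/2)/4 = 27/8; row 2: entry 0 ≤ 0; row 3: 15/4 = 15/4; row 4: (27/2)/1 = 27/2. Minimum is 27/8 at row 1 (u1 leaves); pivot element 4.
Divide row 1 by 4; eliminate column x_2 from the other rows.
z-row update in column x_1: -5/2 − (-2)·(1/8) = -9/4.

-9/4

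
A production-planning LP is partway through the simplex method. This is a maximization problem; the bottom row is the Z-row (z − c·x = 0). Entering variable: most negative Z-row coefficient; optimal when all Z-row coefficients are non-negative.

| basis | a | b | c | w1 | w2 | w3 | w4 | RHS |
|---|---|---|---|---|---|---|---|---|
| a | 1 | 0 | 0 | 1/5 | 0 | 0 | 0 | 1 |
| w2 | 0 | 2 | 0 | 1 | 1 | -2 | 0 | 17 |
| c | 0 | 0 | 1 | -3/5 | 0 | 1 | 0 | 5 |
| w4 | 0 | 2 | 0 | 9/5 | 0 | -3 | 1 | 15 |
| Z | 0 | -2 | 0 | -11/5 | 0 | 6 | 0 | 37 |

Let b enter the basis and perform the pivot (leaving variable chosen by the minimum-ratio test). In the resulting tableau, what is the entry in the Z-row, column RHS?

Ratio test on column b — row 1: entry 0 ≤ 0; row 2: 17/2 = 17/2; row 3: entry 0 ≤ 0; row 4: 15/2 = 15/2. Minimum is 15/2 at row 4 (w4 leaves); pivot element 2.
Divide row 4 by 2; eliminate column b from the other rows.
Z-row update in column RHS: 37 − (-2)·(15/2) = 52.

52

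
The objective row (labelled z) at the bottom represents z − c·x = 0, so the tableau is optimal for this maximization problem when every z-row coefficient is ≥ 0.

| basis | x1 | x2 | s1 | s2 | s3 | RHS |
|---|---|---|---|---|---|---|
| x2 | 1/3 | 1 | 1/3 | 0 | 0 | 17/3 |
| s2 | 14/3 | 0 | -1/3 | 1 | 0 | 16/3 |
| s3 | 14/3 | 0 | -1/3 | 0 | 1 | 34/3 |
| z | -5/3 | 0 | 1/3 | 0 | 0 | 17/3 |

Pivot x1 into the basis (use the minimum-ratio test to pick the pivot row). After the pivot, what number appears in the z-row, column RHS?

Ratio test on column x1 — row 1: (17/3)/(1/3) = 17; row 2: (16/3)/(14/3) = 8/7; row 3: (34/3)/(14/3) = 17/7. Minimum is 8/7 at row 2 (s2 leaves); pivot element 14/3.
Divide row 2 by 14/3; eliminate column x1 from the other rows.
z-row update in column RHS: 17/3 − (-5/3)·(8/7) = 53/7.

53/7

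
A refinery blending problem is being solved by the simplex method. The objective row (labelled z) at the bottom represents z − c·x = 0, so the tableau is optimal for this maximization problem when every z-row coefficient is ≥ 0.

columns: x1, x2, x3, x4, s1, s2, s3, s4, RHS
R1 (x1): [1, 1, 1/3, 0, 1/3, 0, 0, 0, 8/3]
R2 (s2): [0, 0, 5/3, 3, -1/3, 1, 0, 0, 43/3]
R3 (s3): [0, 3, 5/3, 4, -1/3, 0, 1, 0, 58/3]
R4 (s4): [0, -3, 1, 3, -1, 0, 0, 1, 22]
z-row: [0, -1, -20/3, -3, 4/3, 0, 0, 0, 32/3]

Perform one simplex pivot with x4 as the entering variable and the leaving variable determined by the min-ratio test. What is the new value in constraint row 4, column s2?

-1

Ratio test on column x4 — row 1: entry 0 ≤ 0; row 2: (43/3)/3 = 43/9; row 3: (58/3)/4 = 29/6; row 4: 22/3 = 22/3. Minimum is 43/9 at row 2 (s2 leaves); pivot element 3.
Divide row 2 by 3; eliminate column x4 from the other rows.
Row 4 update in column s2: 0 − 3·(1/3) = -1.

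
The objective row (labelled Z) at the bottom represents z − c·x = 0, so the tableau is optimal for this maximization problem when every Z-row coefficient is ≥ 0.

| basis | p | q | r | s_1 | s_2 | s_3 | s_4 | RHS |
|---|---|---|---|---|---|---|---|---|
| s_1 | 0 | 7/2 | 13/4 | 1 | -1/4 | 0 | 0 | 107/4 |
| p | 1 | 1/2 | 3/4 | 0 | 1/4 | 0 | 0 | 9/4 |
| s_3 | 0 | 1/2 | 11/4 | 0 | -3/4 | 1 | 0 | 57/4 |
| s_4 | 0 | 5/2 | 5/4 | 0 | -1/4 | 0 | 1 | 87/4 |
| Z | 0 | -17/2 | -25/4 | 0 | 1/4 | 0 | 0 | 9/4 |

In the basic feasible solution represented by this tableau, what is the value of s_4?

87/4

s_4 is basic (row 4); its value is the RHS of that row, 87/4.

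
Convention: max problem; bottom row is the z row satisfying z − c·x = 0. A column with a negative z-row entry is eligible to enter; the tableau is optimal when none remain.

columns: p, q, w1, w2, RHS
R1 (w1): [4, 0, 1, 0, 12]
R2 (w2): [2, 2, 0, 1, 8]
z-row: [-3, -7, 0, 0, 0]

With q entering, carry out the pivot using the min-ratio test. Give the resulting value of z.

28

Ratio test on column q — row 1: entry 0 ≤ 0; row 2: 8/2 = 4. Minimum is 4 at row 2 (w2 leaves); pivot element 2.
Pivot on row 2; the z-row RHS becomes 0 − (-7)·4 = 28.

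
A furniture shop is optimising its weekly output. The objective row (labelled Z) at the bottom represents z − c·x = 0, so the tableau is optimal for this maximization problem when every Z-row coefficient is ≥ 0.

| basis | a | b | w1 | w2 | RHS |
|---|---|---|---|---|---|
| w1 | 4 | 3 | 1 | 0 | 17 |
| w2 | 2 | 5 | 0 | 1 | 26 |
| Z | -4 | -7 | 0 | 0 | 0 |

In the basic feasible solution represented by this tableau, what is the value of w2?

w2 is basic (row 2); its value is the RHS of that row, 26.

26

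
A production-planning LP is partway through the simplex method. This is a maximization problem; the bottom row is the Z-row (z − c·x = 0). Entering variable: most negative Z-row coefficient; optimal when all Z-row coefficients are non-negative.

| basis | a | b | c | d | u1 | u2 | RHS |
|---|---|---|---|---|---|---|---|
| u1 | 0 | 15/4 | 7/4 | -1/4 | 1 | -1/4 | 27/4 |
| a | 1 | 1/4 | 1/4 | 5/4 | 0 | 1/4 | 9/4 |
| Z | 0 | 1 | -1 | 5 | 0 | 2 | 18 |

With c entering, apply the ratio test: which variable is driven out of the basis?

Column c entries and ratios — u1: (27/4)/(7/4) = 27/7; a: (9/4)/(1/4) = 9.
Smallest ratio is 27/7 in the row of u1, so u1 leaves.

u1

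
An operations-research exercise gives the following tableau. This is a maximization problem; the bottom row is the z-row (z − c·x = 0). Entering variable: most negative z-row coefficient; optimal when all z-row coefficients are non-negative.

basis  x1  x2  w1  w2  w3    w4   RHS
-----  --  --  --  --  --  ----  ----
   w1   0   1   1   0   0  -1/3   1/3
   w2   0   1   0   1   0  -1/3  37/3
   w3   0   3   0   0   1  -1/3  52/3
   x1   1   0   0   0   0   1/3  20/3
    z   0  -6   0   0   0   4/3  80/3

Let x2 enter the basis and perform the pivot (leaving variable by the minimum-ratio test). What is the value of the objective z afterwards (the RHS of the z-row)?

Ratio test on column x2 — row 1: (1/3)/1 = 1/3; row 2: (37/3)/1 = 37/3; row 3: (52/3)/3 = 52/9; row 4: entry 0 ≤ 0. Minimum is 1/3 at row 1 (w1 leaves); pivot element 1.
Pivot on row 1; the z-row RHS becomes 80/3 − (-6)·(1/3) = 86/3.

86/3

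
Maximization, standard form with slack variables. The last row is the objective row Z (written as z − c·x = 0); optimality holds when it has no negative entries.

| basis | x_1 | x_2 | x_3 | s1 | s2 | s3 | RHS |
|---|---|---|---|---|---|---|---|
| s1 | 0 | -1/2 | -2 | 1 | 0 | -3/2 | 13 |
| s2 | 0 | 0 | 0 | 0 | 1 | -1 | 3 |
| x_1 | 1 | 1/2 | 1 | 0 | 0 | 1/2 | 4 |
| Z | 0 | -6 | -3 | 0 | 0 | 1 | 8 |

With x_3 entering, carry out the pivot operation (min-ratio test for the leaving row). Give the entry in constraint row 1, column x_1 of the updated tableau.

2

Ratio test on column x_3 — row 1: entry -2 ≤ 0; row 2: entry 0 ≤ 0; row 3: 4/1 = 4. Minimum is 4 at row 3 (x_1 leaves); pivot element 1.
Divide row 3 by 1; eliminate column x_3 from the other rows.
Row 1 update in column x_1: 0 − (-2)·1 = 2.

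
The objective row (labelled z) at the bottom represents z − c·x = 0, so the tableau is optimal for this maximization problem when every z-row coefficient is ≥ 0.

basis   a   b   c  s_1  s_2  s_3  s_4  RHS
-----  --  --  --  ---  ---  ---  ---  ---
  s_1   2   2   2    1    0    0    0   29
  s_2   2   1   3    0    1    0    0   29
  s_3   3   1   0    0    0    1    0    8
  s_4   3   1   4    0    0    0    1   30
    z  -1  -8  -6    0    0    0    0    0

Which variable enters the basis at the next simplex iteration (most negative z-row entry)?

b

Negative z-row entries: a: -1, b: -8, c: -6.
The most negative is -8 in column b, so b enters.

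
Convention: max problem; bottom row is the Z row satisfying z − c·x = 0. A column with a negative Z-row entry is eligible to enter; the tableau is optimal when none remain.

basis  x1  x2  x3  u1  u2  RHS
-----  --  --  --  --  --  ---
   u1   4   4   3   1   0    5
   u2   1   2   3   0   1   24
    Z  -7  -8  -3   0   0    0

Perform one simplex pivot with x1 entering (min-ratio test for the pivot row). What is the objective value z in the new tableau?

35/4

Ratio test on column x1 — row 1: 5/4 = 5/4; row 2: 24/1 = 24. Minimum is 5/4 at row 1 (u1 leaves); pivot element 4.
Pivot on row 1; the Z-row RHS becomes 0 − (-7)·(5/4) = 35/4.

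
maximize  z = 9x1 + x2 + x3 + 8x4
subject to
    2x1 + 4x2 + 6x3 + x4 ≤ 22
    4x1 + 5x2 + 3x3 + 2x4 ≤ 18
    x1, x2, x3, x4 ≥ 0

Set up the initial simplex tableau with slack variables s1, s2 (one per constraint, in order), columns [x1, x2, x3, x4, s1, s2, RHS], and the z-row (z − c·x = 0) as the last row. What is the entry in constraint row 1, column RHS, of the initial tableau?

The RHS of constraint 1 is b_1 = 22.

22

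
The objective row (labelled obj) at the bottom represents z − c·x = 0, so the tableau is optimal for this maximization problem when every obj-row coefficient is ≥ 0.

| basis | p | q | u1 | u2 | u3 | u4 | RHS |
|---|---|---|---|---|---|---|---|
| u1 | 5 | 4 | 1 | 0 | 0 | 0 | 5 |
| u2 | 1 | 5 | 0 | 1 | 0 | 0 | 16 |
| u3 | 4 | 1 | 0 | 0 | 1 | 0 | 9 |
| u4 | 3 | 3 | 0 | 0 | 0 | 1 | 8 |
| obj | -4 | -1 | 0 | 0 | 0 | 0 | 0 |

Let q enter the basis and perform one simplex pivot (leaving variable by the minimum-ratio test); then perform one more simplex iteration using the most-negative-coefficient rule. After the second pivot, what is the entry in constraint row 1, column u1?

Ratio test on column q — row 1: 5/4 = 5/4; row 2: 16/5 = 16/5; row 3: 9/1 = 9; row 4: 8/3 = 8/3. Minimum is 5/4 at row 1 (u1 leaves); pivot element 4.
Divide row 1 by 4; eliminate column q from the other rows.
Second iteration: most negative obj-row entry is -11/4 in column p, so p enters.
Ratio test on column p — row 1: (5/4)/(5/4) = 1; row 2: entry -21/4 ≤ 0; row 3: (31/4)/(11/4) = 31/11; row 4: entry -3/4 ≤ 0. Minimum is 1 at row 1 (q leaves); pivot element 5/4.
Divide row 1 by 5/4; eliminate column p from the other rows.
After both pivots, the entry at constraint row 1, column u1 is 1/5.

1/5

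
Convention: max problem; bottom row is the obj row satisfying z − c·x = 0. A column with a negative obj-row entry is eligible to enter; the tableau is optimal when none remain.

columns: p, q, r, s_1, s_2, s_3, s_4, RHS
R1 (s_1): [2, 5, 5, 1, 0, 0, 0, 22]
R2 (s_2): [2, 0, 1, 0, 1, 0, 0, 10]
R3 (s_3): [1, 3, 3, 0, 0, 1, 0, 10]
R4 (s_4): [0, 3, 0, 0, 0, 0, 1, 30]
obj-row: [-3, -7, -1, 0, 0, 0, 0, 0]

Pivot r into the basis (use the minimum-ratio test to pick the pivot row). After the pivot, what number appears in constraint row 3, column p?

Ratio test on column r — row 1: 22/5 = 22/5; row 2: 10/1 = 10; row 3: 10/3 = 10/3; row 4: entry 0 ≤ 0. Minimum is 10/3 at row 3 (s_3 leaves); pivot element 3.
Divide row 3 by 3; eliminate column r from the other rows.
In the new row 3, the p entry is the old entry divided by the pivot: 1/3 = 1/3.

1/3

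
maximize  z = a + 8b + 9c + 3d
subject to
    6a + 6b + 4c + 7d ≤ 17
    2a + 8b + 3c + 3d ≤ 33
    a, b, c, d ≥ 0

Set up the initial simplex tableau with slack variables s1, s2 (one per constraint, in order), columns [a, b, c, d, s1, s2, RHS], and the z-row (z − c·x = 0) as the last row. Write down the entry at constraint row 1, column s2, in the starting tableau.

Slack s2 belongs to constraint 2; its column is the unit vector e_2, so the entry in row 1 is 0.

0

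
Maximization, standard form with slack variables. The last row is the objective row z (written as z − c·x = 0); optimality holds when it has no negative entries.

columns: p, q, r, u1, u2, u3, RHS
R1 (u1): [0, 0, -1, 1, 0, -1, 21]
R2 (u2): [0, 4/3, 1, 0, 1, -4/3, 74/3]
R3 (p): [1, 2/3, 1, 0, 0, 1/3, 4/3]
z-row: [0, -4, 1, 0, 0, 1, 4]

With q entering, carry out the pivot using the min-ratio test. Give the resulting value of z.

12

Ratio test on column q — row 1: entry 0 ≤ 0; row 2: (74/3)/(4/3) = 37/2; row 3: (4/3)/(2/3) = 2. Minimum is 2 at row 3 (p leaves); pivot element 2/3.
Pivot on row 3; the z-row RHS becomes 4 − (-4)·2 = 12.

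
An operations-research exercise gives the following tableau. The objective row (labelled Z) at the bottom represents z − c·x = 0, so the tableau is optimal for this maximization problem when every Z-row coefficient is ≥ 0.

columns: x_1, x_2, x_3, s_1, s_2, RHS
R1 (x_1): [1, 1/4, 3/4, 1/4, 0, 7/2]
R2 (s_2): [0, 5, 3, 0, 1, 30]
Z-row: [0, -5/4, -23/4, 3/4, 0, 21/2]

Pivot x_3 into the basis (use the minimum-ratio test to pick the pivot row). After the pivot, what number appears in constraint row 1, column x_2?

1/3

Ratio test on column x_3 — row 1: (7/2)/(3/4) = 14/3; row 2: 30/3 = 10. Minimum is 14/3 at row 1 (x_1 leaves); pivot element 3/4.
Divide row 1 by 3/4; eliminate column x_3 from the other rows.
In the new row 1, the x_2 entry is the old entry divided by the pivot: (1/4)/(3/4) = 1/3.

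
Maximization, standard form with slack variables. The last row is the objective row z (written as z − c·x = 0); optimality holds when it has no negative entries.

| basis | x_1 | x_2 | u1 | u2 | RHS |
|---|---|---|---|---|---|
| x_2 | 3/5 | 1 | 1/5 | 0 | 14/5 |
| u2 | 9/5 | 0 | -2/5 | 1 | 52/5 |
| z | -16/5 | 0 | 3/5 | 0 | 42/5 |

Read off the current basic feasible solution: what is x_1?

0

x_1 is not in the basis, so in the current basic feasible solution x_1 = 0.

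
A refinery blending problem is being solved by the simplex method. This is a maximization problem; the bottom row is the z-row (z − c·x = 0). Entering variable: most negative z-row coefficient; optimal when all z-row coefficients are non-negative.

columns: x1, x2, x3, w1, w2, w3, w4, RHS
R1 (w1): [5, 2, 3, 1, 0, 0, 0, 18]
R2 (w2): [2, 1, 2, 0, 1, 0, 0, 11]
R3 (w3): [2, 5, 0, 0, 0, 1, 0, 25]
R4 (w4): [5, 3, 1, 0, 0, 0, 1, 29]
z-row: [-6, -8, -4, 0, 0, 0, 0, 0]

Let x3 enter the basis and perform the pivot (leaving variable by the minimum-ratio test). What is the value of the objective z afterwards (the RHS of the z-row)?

Ratio test on column x3 — row 1: 18/3 = 6; row 2: 11/2 = 11/2; row 3: entry 0 ≤ 0; row 4: 29/1 = 29. Minimum is 11/2 at row 2 (w2 leaves); pivot element 2.
Pivot on row 2; the z-row RHS becomes 0 − (-4)·(11/2) = 22.

22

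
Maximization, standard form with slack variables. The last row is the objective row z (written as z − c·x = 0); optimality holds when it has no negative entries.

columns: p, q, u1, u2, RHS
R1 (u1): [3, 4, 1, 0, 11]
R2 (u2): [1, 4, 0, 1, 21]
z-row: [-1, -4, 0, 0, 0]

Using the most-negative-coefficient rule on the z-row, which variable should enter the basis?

Negative z-row entries: p: -1, q: -4.
The most negative is -4 in column q, so q enters.

q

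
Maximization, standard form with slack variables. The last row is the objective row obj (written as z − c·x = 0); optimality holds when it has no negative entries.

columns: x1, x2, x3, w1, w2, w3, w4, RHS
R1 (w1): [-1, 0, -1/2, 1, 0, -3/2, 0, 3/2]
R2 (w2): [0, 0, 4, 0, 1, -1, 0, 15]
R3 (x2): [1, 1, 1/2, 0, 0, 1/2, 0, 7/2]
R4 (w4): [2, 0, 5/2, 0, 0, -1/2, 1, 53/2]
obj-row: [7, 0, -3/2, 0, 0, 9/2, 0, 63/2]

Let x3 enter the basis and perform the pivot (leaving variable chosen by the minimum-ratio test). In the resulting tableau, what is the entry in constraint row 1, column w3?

Ratio test on column x3 — row 1: entry -1/2 ≤ 0; row 2: 15/4 = 15/4; row 3: (7/2)/(1/2) = 7; row 4: (53/2)/(5/2) = 53/5. Minimum is 15/4 at row 2 (w2 leaves); pivot element 4.
Divide row 2 by 4; eliminate column x3 from the other rows.
Row 1 update in column w3: -3/2 − (-1/2)·(-1/4) = -13/8.

-13/8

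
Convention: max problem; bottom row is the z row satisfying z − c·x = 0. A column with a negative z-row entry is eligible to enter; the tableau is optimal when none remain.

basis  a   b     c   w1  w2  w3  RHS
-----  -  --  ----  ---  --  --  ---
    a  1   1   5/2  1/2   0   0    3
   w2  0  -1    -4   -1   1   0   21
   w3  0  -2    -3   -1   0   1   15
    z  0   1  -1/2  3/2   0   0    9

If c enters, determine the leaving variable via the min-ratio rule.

Column c entries and ratios — a: 3/(5/2) = 6/5; w2: -4 ≤ 0, skip; w3: -3 ≤ 0, skip.
Smallest ratio is 6/5 in the row of a, so a leaves.

a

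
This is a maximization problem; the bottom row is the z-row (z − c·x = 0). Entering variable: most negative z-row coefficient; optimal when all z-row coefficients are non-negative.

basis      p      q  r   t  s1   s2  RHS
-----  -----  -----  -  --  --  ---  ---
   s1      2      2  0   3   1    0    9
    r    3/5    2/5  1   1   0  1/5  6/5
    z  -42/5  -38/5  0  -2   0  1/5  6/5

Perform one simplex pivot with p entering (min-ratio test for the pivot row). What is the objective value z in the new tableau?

Ratio test on column p — row 1: 9/2 = 9/2; row 2: (6/5)/(3/5) = 2. Minimum is 2 at row 2 (r leaves); pivot element 3/5.
Pivot on row 2; the z-row RHS becomes 6/5 − (-42/5)·2 = 18.

18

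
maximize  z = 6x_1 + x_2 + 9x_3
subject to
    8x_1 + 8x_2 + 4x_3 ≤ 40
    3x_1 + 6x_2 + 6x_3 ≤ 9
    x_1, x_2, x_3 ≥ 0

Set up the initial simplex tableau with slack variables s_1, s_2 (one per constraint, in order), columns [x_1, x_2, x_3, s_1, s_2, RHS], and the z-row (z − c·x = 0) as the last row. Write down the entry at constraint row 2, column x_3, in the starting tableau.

Constraint 2 has coefficient 6 on x_3.

6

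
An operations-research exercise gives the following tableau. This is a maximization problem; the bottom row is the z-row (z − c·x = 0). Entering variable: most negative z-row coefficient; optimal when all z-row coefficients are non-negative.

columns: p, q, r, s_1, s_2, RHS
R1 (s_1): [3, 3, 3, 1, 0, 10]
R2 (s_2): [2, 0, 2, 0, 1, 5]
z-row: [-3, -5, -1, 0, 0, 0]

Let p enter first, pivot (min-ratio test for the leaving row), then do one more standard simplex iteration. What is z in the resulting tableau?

Ratio test on column p — row 1: 10/3 = 10/3; row 2: 5/2 = 5/2. Minimum is 5/2 at row 2 (s_2 leaves); pivot element 2.
Pivot on row 2; the z-row RHS becomes 0 − (-3)·(5/2) = 15/2.
Next entering variable (most negative z-row entry -5): q.
Ratio test on column q — row 1: (5/2)/3 = 5/6; row 2: entry 0 ≤ 0. Minimum is 5/6 at row 1 (s_1 leaves); pivot element 3.
After the second pivot the z-row RHS is 15/2 − (-5)·(5/6) = 35/3.

35/3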